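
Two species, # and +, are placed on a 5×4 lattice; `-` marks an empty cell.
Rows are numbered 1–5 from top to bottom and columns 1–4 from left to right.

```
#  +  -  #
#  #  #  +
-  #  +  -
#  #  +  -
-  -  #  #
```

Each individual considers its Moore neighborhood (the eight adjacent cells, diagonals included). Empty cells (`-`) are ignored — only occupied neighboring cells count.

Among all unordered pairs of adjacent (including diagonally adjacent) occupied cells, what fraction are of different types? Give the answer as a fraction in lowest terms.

14/29

Scan each occupied cell's neighbors to the right and below (and the two forward diagonals) so each pair is counted once.
From row 1: 5 unlike of 8 pairs (running 5/8).
From row 2: 3 unlike of 9 pairs (running 8/17).
From row 3: 3 unlike of 6 pairs (running 11/23).
From row 4: 3 unlike of 5 pairs (running 14/28).
From row 5: 0 unlike of 1 pairs (running 14/29).
Total adjacent occupied pairs: 29; unlike-type pairs: 14.
14/29 is already in lowest terms.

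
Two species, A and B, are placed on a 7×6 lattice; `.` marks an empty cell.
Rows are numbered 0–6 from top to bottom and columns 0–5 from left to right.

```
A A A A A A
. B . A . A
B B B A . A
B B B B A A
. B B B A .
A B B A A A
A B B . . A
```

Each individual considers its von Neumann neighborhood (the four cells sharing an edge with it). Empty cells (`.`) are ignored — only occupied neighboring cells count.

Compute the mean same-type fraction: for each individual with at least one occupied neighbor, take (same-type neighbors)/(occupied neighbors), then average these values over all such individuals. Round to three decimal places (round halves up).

Row 0: (0,0)A 1/1 · (0,1)A 2/3 · (0,2)A 2/2 · (0,3)A 3/3 · (0,4)A 2/2 · (0,5)A 2/2
Row 1: (1,1)B 1/2 · (1,3)A 2/2 · (1,5)A 2/2
Row 2: (2,0)B 2/2 · (2,1)B 4/4 · (2,2)B 2/3 · (2,3)A 1/3 · (2,5)A 2/2
Row 3: (3,0)B 2/2 · (3,1)B 4/4 · (3,2)B 4/4 · (3,3)B 2/4 · (3,4)A 2/3 · (3,5)A 2/2
Row 4: (4,1)B 3/3 · (4,2)B 4/4 · (4,3)B 2/4 · (4,4)A 2/3
Row 5: (5,0)A 1/2 · (5,1)B 3/4 · (5,2)B 3/4 · (5,3)A 1/3 · (5,4)A 3/3 · (5,5)A 2/2
Row 6: (6,0)A 1/2 · (6,1)B 2/3 · (6,2)B 2/2 · (6,5)A 1/1
Sum over 34 individuals: 1/1 + 2/3 + 2/2 + 3/3 + 2/2 + 2/2 + 1/2 + 2/2 + 2/2 + 2/2 + 4/4 + 2/3 + 1/3 + 2/2 + 2/2 + 4/4 + 4/4 + 2/4 + 2/3 + 2/2 + 3/3 + 4/4 + 2/4 + 2/3 + 1/2 + 3/4 + 3/4 + 1/3 + 3/3 + 2/2 + 1/2 + 2/3 + 2/2 + 1/1 = 28; mean = 28 ÷ 34 = 14/17 = 0.823529… → 0.824.

0.824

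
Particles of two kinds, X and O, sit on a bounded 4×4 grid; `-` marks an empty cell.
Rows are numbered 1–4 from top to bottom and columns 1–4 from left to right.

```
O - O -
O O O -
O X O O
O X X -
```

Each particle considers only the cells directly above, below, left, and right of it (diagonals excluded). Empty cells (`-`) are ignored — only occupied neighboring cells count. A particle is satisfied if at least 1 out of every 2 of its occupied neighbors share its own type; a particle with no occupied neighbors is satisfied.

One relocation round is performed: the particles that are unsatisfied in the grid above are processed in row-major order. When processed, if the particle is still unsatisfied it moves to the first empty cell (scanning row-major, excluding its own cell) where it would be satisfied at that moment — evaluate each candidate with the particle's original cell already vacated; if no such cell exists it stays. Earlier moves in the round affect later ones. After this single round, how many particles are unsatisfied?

Initially unsatisfied (in order): (3,2).
  (3,2) → (4,4).
Resulting grid:
O - O -
O O O -
O - O O
O X X X
All satisfied now.

0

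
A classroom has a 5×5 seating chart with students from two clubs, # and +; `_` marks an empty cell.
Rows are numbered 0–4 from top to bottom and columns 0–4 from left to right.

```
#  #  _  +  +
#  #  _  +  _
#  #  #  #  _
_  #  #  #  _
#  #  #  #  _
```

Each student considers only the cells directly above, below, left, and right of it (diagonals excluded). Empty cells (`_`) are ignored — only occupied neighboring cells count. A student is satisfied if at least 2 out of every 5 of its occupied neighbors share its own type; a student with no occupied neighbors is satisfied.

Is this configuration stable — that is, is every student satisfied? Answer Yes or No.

Yes

Row 0: (0,0)# 2/2 ✓ · (0,1)# 2/2 ✓ · (0,3)+ 2/2 ✓ · (0,4)+ 1/1 ✓
Row 1: (1,0)# 3/3 ✓ · (1,1)# 3/3 ✓ · (1,3)+ 1/2 ✓
Row 2: (2,0)# 2/2 ✓ · (2,1)# 4/4 ✓ · (2,2)# 3/3 ✓ · (2,3)# 2/3 ✓
Row 3: (3,1)# 3/3 ✓ · (3,2)# 4/4 ✓ · (3,3)# 3/3 ✓
Row 4: (4,0)# 1/1 ✓ · (4,1)# 3/3 ✓ · (4,2)# 3/3 ✓ · (4,3)# 2/2 ✓
All meet the threshold, so the configuration is stable.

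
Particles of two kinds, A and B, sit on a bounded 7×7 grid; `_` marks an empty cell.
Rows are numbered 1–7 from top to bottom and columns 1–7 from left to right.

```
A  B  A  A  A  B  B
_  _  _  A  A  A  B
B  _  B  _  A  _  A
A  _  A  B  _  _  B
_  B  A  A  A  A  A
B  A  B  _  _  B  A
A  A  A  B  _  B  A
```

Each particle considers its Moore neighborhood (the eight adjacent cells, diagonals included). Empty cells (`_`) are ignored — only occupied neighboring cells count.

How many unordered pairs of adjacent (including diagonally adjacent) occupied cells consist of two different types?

39

Scan each occupied cell's neighbors to the right and below (and the two forward diagonals) so each pair is counted once.
Row 1: A(1,1)–B(1,2)≠ B(1,2)–A(1,3)≠ A(1,3)–A(1,4)= A(1,3)–A(2,4)= A(1,4)–A(1,5)= A(1,4)–A(2,4)= A(1,4)–A(2,5)= A(1,5)–B(1,6)≠ A(1,5)–A(2,5)= A(1,5)–A(2,6)= A(1,5)–A(2,4)= B(1,6)–B(1,7)= B(1,6)–A(2,6)≠ B(1,6)–B(2,7)= B(1,6)–A(2,5)≠ B(1,7)–B(2,7)= B(1,7)–A(2,6)≠  → 6/17 unlike.
Row 2: A(2,4)–A(2,5)= A(2,4)–A(3,5)= A(2,4)–B(3,3)≠ A(2,5)–A(2,6)= A(2,5)–A(3,5)= A(2,6)–B(2,7)≠ A(2,6)–A(3,7)= A(2,6)–A(3,5)= B(2,7)–A(3,7)≠  → 3/9 unlike.
Row 3: B(3,1)–A(4,1)≠ B(3,3)–A(4,3)≠ B(3,3)–B(4,4)= A(3,5)–B(4,4)≠ A(3,7)–B(4,7)≠  → 4/5 unlike.
Row 4: A(4,1)–B(5,2)≠ A(4,3)–B(4,4)≠ A(4,3)–A(5,3)= A(4,3)–A(5,4)= A(4,3)–B(5,2)≠ B(4,4)–A(5,4)≠ B(4,4)–A(5,5)≠ B(4,4)–A(5,3)≠ B(4,7)–A(5,7)≠ B(4,7)–A(5,6)≠  → 8/10 unlike.
Row 5: B(5,2)–A(5,3)≠ B(5,2)–A(6,2)≠ B(5,2)–B(6,3)= B(5,2)–B(6,1)= A(5,3)–A(5,4)= A(5,3)–B(6,3)≠ A(5,3)–A(6,2)= A(5,4)–A(5,5)= A(5,4)–B(6,3)≠ A(5,5)–A(5,6)= A(5,5)–B(6,6)≠ A(5,6)–A(5,7)= A(5,6)–B(6,6)≠ A(5,6)–A(6,7)= A(5,7)–A(6,7)= A(5,7)–B(6,6)≠  → 7/16 unlike.
Row 6: B(6,1)–A(6,2)≠ B(6,1)–A(7,1)≠ B(6,1)–A(7,2)≠ A(6,2)–B(6,3)≠ A(6,2)–A(7,2)= A(6,2)–A(7,3)= A(6,2)–A(7,1)= B(6,3)–A(7,3)≠ B(6,3)–B(7,4)= B(6,3)–A(7,2)≠ B(6,6)–A(6,7)≠ B(6,6)–B(7,6)= B(6,6)–A(7,7)≠ A(6,7)–A(7,7)= A(6,7)–B(7,6)≠  → 9/15 unlike.
Row 7: A(7,1)–A(7,2)= A(7,2)–A(7,3)= A(7,3)–B(7,4)≠ B(7,6)–A(7,7)≠  → 2/4 unlike.
Total adjacent occupied pairs: 76; unlike-type pairs: 39.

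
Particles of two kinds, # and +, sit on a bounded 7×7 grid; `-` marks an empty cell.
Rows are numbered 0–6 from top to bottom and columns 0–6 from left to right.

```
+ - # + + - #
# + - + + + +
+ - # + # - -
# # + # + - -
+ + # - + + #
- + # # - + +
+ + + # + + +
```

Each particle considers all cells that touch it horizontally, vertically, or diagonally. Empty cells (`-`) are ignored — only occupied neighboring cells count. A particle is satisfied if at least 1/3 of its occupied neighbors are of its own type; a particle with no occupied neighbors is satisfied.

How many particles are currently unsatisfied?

7

(0,0)+ 1/2 ok
(0,2)# 0/3 unhappy
(0,3)+ 3/4 ok
(0,4)+ 4/4 ok
(0,6)# 0/2 unhappy
(1,0)# 0/3 unhappy
(1,1)+ 2/5 ok
(1,3)+ 4/7 ok
(1,4)+ 5/6 ok
(1,5)+ 3/5 ok
(1,6)+ 1/2 ok
(2,0)+ 1/4 unhappy
(2,2)# 2/6 ok
(2,3)+ 4/7 ok
(2,4)# 1/6 unhappy
(3,0)# 1/4 unhappy
(3,1)# 3/7 ok
(3,2)+ 2/6 ok
(3,3)# 3/7 ok
(3,4)+ 3/5 ok
(4,0)+ 2/4 ok
(4,1)+ 3/7 ok
(4,2)# 4/7 ok
(4,4)+ 3/5 ok
(4,5)+ 4/5 ok
(4,6)# 0/3 unhappy
(5,1)+ 5/7 ok
(5,2)# 3/7 ok
(5,3)# 3/6 ok
(5,5)+ 6/7 ok
(5,6)+ 4/5 ok
(6,0)+ 2/2 ok
(6,1)+ 3/4 ok
(6,2)+ 2/5 ok
(6,3)# 2/4 ok
(6,4)+ 2/4 ok
(6,5)+ 4/4 ok
(6,6)+ 3/3 ok
Unsatisfied: (0,2), (0,6), (1,0), (2,0), (2,4), (3,0), (4,6) — 7 in total.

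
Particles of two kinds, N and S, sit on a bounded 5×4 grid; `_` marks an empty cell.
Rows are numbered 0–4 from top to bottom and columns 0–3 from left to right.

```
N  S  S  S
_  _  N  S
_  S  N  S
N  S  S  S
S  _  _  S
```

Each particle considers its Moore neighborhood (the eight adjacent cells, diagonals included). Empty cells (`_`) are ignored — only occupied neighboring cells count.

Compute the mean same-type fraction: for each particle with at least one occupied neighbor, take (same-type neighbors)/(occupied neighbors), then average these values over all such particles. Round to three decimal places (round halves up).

(0,0)N 0/1
(0,1)S 1/3
(0,2)S 3/4
(0,3)S 2/3
(1,2)N 1/7
(1,3)S 3/5
(2,1)S 2/5
(2,2)N 1/7
(2,3)S 3/5
(3,0)N 0/3
(3,1)S 3/5
(3,2)S 5/6
(3,3)S 3/4
(4,0)S 1/2
(4,3)S 2/2
Sum over 15 particles: 0/1 + 1/3 + 3/4 + 2/3 + 1/7 + 3/5 + 2/5 + 1/7 + 3/5 + 0/3 + 3/5 + 5/6 + 3/4 + 1/2 + 2/2 = 1537/210; mean = 1537/210 ÷ 15 = 1537/3150 = 0.487936… → 0.488.

0.488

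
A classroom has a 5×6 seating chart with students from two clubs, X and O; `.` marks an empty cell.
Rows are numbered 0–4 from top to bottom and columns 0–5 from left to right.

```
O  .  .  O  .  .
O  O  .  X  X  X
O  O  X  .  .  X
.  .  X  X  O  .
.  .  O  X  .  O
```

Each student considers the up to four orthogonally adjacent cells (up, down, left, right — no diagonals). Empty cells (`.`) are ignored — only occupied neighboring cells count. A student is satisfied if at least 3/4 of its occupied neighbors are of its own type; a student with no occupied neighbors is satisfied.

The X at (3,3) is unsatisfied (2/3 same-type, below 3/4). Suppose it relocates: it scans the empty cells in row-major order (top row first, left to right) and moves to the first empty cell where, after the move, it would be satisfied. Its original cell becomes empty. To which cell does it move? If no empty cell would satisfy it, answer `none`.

Vacating (3,3). Empty cells in order:
  (0,1): 0/2 same-type → still unsatisfied.
  (0,2): 0/1 same-type → still unsatisfied.
  (0,4): 1/2 same-type → still unsatisfied.
  (0,5): 1/1 same-type → satisfied — stop here.

(0,5)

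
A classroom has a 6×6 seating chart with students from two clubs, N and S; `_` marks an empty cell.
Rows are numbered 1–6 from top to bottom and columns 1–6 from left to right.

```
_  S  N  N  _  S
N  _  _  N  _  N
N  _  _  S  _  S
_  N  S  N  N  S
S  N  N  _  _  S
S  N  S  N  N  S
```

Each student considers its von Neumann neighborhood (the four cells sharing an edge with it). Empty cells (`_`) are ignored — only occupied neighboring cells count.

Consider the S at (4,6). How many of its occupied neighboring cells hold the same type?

Occupied neighbors of (4,6): (3,6)=S, (5,6)=S, (4,5)=N.
Same type (S): 2 of 3.

2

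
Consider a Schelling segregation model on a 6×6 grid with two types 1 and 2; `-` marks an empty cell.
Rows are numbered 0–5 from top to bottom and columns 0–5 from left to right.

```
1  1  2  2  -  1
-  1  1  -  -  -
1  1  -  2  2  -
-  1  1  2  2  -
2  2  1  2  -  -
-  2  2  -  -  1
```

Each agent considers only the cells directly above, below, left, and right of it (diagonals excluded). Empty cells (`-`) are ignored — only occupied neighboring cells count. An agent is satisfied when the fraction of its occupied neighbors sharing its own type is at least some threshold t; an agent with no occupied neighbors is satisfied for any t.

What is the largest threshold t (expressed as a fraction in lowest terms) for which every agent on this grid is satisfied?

1/4

Row 0: (0,0)1 1/1 · (0,1)1 2/3 · (0,2)2 1/3 · (0,3)2 1/1 · (0,5)1 — no occupied neighbors
Row 1: (1,1)1 3/3 · (1,2)1 1/2
Row 2: (2,0)1 1/1 · (2,1)1 3/3 · (2,3)2 2/2 · (2,4)2 2/2
Row 3: (3,1)1 2/3 · (3,2)1 2/3 · (3,3)2 3/4 · (3,4)2 2/2
Row 4: (4,0)2 1/1 · (4,1)2 2/4 · (4,2)1 1/4 · (4,3)2 1/2
Row 5: (5,1)2 2/2 · (5,2)2 1/2 · (5,5)1 — no occupied neighbors
The smallest same-type fraction is 1/4 at (4,2), which reduces to 1/4. Any threshold above that leaves this agent unsatisfied.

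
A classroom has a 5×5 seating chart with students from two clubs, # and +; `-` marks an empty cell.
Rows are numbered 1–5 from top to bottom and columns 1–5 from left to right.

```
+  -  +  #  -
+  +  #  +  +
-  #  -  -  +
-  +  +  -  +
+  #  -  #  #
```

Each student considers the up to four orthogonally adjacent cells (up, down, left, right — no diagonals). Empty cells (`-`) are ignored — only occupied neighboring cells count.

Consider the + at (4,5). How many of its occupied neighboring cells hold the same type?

Occupied neighbors of (4,5): (3,5)=+, (5,5)=#.
Same type (+): 1 of 2.

1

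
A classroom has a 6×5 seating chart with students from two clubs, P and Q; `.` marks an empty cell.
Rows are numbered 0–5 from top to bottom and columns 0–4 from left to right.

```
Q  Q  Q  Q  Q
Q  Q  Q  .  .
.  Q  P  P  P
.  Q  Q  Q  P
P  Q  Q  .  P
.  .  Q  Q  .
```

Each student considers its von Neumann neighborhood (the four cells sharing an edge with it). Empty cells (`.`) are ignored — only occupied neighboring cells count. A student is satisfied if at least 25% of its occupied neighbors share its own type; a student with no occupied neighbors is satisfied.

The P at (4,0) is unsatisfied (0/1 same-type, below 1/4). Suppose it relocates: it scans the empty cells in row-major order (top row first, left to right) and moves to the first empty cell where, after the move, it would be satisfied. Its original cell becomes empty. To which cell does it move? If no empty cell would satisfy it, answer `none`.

(1,3)

Vacating (4,0). Empty cells in order:
  (1,3): 1/3 same-type → satisfied — stop here.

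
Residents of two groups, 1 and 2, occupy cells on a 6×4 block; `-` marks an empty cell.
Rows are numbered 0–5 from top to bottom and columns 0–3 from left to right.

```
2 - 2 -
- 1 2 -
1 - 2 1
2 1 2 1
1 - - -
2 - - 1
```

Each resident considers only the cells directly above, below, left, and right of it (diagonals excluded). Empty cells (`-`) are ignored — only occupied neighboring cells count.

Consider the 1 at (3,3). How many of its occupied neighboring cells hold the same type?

Occupied neighbors of (3,3): (2,3)=1, (3,2)=2.
Same type (1): 1 of 2.

1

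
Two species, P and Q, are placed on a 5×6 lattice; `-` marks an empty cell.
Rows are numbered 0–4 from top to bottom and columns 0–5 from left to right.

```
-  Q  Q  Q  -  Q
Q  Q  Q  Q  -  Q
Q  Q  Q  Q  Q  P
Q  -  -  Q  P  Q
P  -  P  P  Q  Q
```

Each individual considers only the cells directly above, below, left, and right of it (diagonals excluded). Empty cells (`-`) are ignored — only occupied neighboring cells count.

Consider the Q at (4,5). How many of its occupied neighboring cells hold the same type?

Occupied neighbors of (4,5): (3,5)=Q, (4,4)=Q.
Same type (Q): 2 of 2.

2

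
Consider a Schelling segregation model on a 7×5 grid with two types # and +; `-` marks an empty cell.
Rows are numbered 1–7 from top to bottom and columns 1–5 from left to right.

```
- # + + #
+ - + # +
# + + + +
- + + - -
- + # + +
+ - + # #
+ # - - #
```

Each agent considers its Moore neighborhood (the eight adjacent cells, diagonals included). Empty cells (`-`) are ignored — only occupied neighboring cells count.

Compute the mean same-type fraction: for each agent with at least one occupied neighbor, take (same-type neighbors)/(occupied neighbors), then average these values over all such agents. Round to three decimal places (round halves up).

(1,2)# 0/3
(1,3)+ 2/4
(1,4)+ 3/5
(1,5)# 1/3
(2,1)+ 1/3
(2,3)+ 5/7
(2,4)# 1/8
(2,5)+ 3/5
(3,1)# 0/3
(3,2)+ 5/6
(3,3)+ 5/6
(3,4)+ 5/6
(3,5)+ 2/3
(4,2)+ 4/6
(4,3)+ 6/7
(5,2)+ 4/5
(5,3)# 1/6
(5,4)+ 3/6
(5,5)+ 1/3
(6,1)+ 2/3
(6,3)+ 2/5
(6,4)# 3/6
(6,5)# 2/4
(7,1)+ 1/2
(7,2)# 0/3
(7,5)# 2/2
Sum over 26 agents: 0/3 + 2/4 + 3/5 + 1/3 + 1/3 + 5/7 + 1/8 + 3/5 + 0/3 + 5/6 + 5/6 + 5/6 + 2/3 + 4/6 + 6/7 + 4/5 + 1/6 + 3/6 + 1/3 + 2/3 + 2/5 + 3/6 + 2/4 + 1/2 + 0/3 + 2/2 = 11141/840; mean = 11141/840 ÷ 26 = 857/1680 = 0.510119… → 0.510.

0.510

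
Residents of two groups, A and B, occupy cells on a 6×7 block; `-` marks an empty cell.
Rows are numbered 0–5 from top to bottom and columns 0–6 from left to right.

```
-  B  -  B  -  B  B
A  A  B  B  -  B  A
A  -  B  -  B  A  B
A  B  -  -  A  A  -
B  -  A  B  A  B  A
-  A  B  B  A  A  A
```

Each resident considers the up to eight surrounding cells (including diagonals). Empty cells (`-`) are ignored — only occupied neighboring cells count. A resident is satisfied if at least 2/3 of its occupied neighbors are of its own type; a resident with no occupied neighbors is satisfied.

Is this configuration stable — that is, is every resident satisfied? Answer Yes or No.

No

Row 0: (0,1)B 1/3 not · (0,3)B 2/2 satisfied · (0,5)B 2/3 satisfied · (0,6)B 2/3 satisfied
Row 1: (1,0)A 2/3 satisfied · (1,1)A 2/5 not · (1,2)B 4/5 satisfied · (1,3)B 4/4 satisfied · (1,5)B 4/6 satisfied · (1,6)A 1/5 not
Row 2: (2,0)A 3/4 satisfied · (2,2)B 3/4 satisfied · (2,4)B 2/5 not · (2,5)A 3/6 not · (2,6)B 1/4 not
Row 3: (3,0)A 1/3 not · (3,1)B 2/5 not · (3,4)A 3/6 not · (3,5)A 4/7 not
Row 4: (4,0)B 1/3 not · (4,2)A 1/5 not · (4,3)B 2/6 not · (4,4)A 4/7 not · (4,5)B 0/7 not · (4,6)A 3/4 satisfied
Row 5: (5,1)A 1/3 not · (5,2)B 2/4 not · (5,3)B 2/5 not · (5,4)A 2/5 not · (5,5)A 4/5 satisfied · (5,6)A 2/3 satisfied
For instance (0,1) has only 1/3 same-type neighbors, below 2/3.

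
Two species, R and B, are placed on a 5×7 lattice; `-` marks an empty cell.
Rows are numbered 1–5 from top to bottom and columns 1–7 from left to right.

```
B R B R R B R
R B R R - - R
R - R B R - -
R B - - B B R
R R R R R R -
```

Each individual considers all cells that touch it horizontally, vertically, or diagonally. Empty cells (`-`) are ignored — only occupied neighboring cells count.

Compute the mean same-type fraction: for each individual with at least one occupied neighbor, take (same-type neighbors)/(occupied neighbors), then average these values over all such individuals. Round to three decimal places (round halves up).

0.456

(1,1)B 1/3
(1,2)R 2/5
(1,3)B 1/5
(1,4)R 3/4
(1,5)R 2/3
(1,6)B 0/3
(1,7)R 1/2
(2,1)R 2/4
(2,2)B 2/7
(2,3)R 4/7
(2,4)R 5/7
(2,7)R 1/2
(3,1)R 2/4
(3,3)R 2/5
(3,4)B 1/5
(3,5)R 1/4
(4,1)R 3/4
(4,2)B 0/6
(4,5)B 2/6
(4,6)B 1/5
(4,7)R 1/2
(5,1)R 2/3
(5,2)R 3/4
(5,3)R 2/3
(5,4)R 2/3
(5,5)R 2/4
(5,6)R 2/4
Sum over 27 individuals: 1/3 + 2/5 + 1/5 + 3/4 + 2/3 + 0/3 + 1/2 + 2/4 + 2/7 + 4/7 + 5/7 + 1/2 + 2/4 + 2/5 + 1/5 + 1/4 + 3/4 + 0/6 + 2/6 + 1/5 + 1/2 + 2/3 + 3/4 + 2/3 + 2/3 + 2/4 + 2/4 = 1292/105; mean = 1292/105 ÷ 27 = 1292/2835 = 0.455731… → 0.456.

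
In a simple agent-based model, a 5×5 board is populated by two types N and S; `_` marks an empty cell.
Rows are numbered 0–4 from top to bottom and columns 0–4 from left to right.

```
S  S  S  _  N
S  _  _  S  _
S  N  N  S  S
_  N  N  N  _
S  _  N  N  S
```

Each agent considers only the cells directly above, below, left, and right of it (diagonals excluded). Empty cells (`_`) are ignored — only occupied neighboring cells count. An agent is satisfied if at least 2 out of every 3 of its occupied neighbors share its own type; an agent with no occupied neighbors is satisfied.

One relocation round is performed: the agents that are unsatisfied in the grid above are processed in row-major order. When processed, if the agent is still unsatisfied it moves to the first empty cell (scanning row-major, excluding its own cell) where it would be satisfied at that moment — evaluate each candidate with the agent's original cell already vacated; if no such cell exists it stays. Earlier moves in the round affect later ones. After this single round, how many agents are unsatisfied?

Initially unsatisfied (in order): (2,0), (2,3), (4,4).
  (2,0) → (0,3).
  (2,3) → (1,1).
  (4,4) → (1,2).
Resulting grid:
S S S S N
S S S S _
_ N N _ S
_ N N N _
S _ N N _
Unsatisfied now: (0,4).

1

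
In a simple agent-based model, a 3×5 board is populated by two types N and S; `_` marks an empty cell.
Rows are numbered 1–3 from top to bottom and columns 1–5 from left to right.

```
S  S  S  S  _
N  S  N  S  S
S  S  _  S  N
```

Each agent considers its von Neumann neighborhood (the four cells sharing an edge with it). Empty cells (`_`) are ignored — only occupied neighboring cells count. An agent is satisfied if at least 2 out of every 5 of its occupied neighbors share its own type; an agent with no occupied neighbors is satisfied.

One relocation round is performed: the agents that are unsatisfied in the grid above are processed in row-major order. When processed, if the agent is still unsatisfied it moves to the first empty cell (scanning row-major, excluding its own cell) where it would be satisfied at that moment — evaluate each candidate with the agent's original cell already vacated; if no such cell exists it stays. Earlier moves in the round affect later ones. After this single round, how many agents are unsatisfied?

3

Initially unsatisfied (in order): (2,1), (2,3), (3,5).
  (2,1): no empty cell satisfies it; stays.
  (2,3): no empty cell satisfies it; stays.
  (3,5): no empty cell satisfies it; stays.
Resulting grid:
S S S S _
N S N S S
S S _ S N
Unsatisfied now: (2,1), (2,3), (3,5).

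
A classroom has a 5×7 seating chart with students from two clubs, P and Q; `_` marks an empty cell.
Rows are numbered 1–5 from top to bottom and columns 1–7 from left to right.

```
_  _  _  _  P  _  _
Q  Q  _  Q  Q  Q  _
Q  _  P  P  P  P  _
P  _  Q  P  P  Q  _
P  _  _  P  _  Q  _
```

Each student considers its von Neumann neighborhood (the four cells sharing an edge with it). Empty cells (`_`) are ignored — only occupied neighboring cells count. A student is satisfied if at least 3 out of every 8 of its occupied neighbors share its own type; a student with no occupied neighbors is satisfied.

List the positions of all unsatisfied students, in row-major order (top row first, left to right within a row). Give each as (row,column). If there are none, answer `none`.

(1,5), (3,6), (4,3), (4,6)

(1,5)P 0/1 not
(2,1)Q 2/2 satisfied
(2,2)Q 1/1 satisfied
(2,4)Q 1/2 satisfied
(2,5)Q 2/4 satisfied
(2,6)Q 1/2 satisfied
(3,1)Q 1/2 satisfied
(3,3)P 1/2 satisfied
(3,4)P 3/4 satisfied
(3,5)P 3/4 satisfied
(3,6)P 1/3 not
(4,1)P 1/2 satisfied
(4,3)Q 0/2 not
(4,4)P 3/4 satisfied
(4,5)P 2/3 satisfied
(4,6)Q 1/3 not
(5,1)P 1/1 satisfied
(5,4)P 1/1 satisfied
(5,6)Q 1/1 satisfied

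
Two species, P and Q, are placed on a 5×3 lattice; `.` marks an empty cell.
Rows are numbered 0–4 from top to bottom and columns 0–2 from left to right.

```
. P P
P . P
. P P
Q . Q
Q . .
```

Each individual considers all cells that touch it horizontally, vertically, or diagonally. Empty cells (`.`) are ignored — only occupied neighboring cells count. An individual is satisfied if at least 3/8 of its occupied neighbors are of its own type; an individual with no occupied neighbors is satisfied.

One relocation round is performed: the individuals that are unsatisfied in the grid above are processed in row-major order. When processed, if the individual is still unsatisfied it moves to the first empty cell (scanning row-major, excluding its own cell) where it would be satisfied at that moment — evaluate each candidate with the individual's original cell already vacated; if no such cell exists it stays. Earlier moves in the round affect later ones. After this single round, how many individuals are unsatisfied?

0

Initially unsatisfied (in order): (3,2).
  (3,2) → (3,1).
Resulting grid:
. P P
P . P
. P P
Q Q .
Q . .
All satisfied now.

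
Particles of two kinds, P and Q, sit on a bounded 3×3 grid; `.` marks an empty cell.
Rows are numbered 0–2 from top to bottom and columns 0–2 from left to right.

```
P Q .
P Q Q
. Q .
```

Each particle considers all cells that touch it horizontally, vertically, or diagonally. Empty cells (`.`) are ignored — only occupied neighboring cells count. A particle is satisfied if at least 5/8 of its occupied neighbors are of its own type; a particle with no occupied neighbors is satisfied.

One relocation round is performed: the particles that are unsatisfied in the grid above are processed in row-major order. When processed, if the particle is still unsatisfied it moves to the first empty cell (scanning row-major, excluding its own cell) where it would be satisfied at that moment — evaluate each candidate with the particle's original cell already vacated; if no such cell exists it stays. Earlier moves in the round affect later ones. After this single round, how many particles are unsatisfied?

Initially unsatisfied (in order): (0,0), (0,1), (1,0), (1,1).
  (0,0): no empty cell satisfies it; stays.
  (0,1) → (0,2).
  (1,0): no empty cell satisfies it; stays.
  (1,1) → (2,2).
Resulting grid:
P . Q
P . Q
. Q Q
Unsatisfied now: (1,0).

1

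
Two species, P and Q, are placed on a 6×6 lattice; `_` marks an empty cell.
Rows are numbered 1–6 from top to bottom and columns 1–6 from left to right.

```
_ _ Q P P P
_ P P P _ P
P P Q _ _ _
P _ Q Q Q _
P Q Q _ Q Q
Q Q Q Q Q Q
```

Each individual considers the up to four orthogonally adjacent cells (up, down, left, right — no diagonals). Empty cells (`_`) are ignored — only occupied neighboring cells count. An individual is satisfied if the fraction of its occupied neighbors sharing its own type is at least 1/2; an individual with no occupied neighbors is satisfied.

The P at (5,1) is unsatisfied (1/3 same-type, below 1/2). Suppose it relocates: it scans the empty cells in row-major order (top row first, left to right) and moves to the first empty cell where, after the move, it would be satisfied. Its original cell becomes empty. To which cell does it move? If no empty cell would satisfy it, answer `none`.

(1,1)

Vacating (5,1). Empty cells in order:
  (1,1): 0/0 same-type → satisfied — stop here.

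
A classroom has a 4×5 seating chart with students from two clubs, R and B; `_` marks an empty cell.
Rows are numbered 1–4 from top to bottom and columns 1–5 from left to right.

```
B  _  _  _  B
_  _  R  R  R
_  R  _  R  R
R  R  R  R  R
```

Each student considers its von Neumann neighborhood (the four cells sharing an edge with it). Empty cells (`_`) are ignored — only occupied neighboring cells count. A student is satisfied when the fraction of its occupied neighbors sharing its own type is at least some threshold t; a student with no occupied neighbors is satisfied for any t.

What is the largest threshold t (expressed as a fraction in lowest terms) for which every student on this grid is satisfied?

0/1

Row 1: (1,1)B — no occupied neighbors · (1,5)B 0/1
Row 2: (2,3)R 1/1 · (2,4)R 3/3 · (2,5)R 2/3
Row 3: (3,2)R 1/1 · (3,4)R 3/3 · (3,5)R 3/3
Row 4: (4,1)R 1/1 · (4,2)R 3/3 · (4,3)R 2/2 · (4,4)R 3/3 · (4,5)R 2/2
The smallest same-type fraction is 0/1 at (1,5), which reduces to 0/1. Any threshold above that leaves this student unsatisfied.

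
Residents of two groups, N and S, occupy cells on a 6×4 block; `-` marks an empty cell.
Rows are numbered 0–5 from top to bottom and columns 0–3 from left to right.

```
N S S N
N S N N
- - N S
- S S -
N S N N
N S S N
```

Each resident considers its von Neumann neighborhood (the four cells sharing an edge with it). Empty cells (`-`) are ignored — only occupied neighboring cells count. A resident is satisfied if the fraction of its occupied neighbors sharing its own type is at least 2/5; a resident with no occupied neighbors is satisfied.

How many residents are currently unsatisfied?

Row 0: (0,0)N 1/2 ✓ · (0,1)S 2/3 ✓ · (0,2)S 1/3 ✗ · (0,3)N 1/2 ✓
Row 1: (1,0)N 1/2 ✓ · (1,1)S 1/3 ✗ · (1,2)N 2/4 ✓ · (1,3)N 2/3 ✓
Row 2: (2,2)N 1/3 ✗ · (2,3)S 0/2 ✗
Row 3: (3,1)S 2/2 ✓ · (3,2)S 1/3 ✗
Row 4: (4,0)N 1/2 ✓ · (4,1)S 2/4 ✓ · (4,2)N 1/4 ✗ · (4,3)N 2/2 ✓
Row 5: (5,0)N 1/2 ✓ · (5,1)S 2/3 ✓ · (5,2)S 1/3 ✗ · (5,3)N 1/2 ✓
Unsatisfied: (0,2), (1,1), (2,2), (2,3), (3,2), (4,2), (5,2) — 7 in total.

7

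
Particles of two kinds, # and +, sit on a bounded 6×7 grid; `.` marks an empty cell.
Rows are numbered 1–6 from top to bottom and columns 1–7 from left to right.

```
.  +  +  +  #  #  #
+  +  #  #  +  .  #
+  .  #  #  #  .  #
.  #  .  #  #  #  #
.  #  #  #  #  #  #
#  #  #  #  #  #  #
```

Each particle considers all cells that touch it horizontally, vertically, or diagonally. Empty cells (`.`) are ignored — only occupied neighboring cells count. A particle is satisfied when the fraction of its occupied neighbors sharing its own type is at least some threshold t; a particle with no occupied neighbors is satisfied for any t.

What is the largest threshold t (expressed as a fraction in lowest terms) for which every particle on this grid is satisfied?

1/6

Row 1: (1,2)+ 3/4 · (1,3)+ 3/5 · (1,4)+ 2/5 · (1,5)# 2/4 · (1,6)# 3/4 · (1,7)# 2/2
Row 2: (2,1)+ 3/3 · (2,2)+ 4/6 · (2,3)# 3/7 · (2,4)# 5/8 · (2,5)+ 1/6 · (2,7)# 3/3
Row 3: (3,1)+ 2/3 · (3,3)# 5/6 · (3,4)# 6/7 · (3,5)# 5/6 · (3,7)# 3/3
Row 4: (4,2)# 3/4 · (4,4)# 7/7 · (4,5)# 7/7 · (4,6)# 7/7 · (4,7)# 4/4
Row 5: (5,2)# 5/5 · (5,3)# 7/7 · (5,4)# 7/7 · (5,5)# 8/8 · (5,6)# 8/8 · (5,7)# 5/5
Row 6: (6,1)# 2/2 · (6,2)# 4/4 · (6,3)# 5/5 · (6,4)# 5/5 · (6,5)# 5/5 · (6,6)# 5/5 · (6,7)# 3/3
The smallest same-type fraction is 1/6 at (2,5), which reduces to 1/6. Any threshold above that leaves this particle unsatisfied.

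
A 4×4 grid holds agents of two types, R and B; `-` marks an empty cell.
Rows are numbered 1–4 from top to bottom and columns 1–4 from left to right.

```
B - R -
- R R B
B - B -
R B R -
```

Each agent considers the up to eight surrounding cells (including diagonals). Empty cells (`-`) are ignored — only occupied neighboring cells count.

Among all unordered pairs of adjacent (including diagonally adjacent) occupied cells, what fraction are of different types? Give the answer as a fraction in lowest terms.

Scan each occupied cell's neighbors to the right and below (and the two forward diagonals) so each pair is counted once.
Row 1: B(1,1)–R(2,2)≠ R(1,3)–R(2,3)= R(1,3)–B(2,4)≠ R(1,3)–R(2,2)=  → 2/4 unlike.
Row 2: R(2,2)–R(2,3)= R(2,2)–B(3,3)≠ R(2,2)–B(3,1)≠ R(2,3)–B(2,4)≠ R(2,3)–B(3,3)≠ B(2,4)–B(3,3)=  → 4/6 unlike.
Row 3: B(3,1)–R(4,1)≠ B(3,1)–B(4,2)= B(3,3)–R(4,3)≠ B(3,3)–B(4,2)=  → 2/4 unlike.
Row 4: R(4,1)–B(4,2)≠ B(4,2)–R(4,3)≠  → 2/2 unlike.
Total adjacent occupied pairs: 16; unlike-type pairs: 10.
10/16 reduces to 5/8.

5/8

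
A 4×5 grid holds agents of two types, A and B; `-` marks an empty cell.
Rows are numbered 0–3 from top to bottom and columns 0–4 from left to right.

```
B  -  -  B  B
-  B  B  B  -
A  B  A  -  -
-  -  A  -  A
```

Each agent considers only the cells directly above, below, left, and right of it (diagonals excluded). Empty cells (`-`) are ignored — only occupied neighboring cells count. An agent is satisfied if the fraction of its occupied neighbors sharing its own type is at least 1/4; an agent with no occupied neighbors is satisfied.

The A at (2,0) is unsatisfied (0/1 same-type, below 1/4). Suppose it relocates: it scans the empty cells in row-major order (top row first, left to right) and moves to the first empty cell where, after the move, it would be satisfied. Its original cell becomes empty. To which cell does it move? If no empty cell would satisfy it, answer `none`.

(2,3)

Vacating (2,0). Empty cells in order:
  (0,1): 0/2 same-type → still unsatisfied.
  (0,2): 0/2 same-type → still unsatisfied.
  (1,0): 0/2 same-type → still unsatisfied.
  (1,4): 0/2 same-type → still unsatisfied.
  (2,3): 1/2 same-type → satisfied — stop here.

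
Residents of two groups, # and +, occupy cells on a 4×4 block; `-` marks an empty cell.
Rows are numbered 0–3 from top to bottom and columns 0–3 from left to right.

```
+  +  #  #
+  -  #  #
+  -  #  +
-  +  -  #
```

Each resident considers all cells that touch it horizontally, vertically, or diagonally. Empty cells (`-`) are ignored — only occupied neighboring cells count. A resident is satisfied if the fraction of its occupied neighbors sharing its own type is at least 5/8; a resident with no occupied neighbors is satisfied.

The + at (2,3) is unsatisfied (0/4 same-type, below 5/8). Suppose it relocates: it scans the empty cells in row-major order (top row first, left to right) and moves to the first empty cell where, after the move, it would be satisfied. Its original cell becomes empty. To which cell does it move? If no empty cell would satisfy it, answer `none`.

(3,0)

Vacating (2,3). Empty cells in order:
  (1,1): 4/7 same-type → still unsatisfied.
  (2,1): 3/5 same-type → still unsatisfied.
  (3,0): 2/2 same-type → satisfied — stop here.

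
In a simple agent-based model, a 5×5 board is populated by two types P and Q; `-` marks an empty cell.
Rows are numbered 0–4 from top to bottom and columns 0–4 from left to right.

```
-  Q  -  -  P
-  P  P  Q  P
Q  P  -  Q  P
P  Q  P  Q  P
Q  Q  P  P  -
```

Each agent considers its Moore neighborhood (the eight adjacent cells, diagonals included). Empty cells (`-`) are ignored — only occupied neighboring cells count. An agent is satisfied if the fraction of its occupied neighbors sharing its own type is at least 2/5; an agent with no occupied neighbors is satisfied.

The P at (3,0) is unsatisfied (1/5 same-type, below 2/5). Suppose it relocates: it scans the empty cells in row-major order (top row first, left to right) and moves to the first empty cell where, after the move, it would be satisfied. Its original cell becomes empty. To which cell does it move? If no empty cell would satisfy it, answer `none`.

Vacating (3,0). Empty cells in order:
  (0,0): 1/2 same-type → satisfied — stop here.

(0,0)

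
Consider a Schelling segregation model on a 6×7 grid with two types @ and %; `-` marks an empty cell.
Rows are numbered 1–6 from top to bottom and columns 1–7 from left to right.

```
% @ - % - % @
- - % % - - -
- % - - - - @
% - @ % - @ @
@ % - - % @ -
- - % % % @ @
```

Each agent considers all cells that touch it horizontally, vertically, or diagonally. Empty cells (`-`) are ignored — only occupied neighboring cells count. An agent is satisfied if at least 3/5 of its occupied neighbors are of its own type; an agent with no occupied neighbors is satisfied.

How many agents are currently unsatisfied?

Row 1: (1,1)% 0/1 ✗ · (1,2)@ 0/2 ✗ · (1,4)% 2/2 ✓ · (1,6)% 0/1 ✗ · (1,7)@ 0/1 ✗
Row 2: (2,3)% 3/4 ✓ · (2,4)% 2/2 ✓
Row 3: (3,2)% 2/3 ✓ · (3,7)@ 2/2 ✓
Row 4: (4,1)% 2/3 ✓ · (4,3)@ 0/3 ✗ · (4,4)% 1/2 ✗ · (4,6)@ 3/4 ✓ · (4,7)@ 3/3 ✓
Row 5: (5,1)@ 0/2 ✗ · (5,2)% 2/4 ✗ · (5,5)% 3/6 ✗ · (5,6)@ 4/6 ✓
Row 6: (6,3)% 2/2 ✓ · (6,4)% 3/3 ✓ · (6,5)% 2/4 ✗ · (6,6)@ 2/4 ✗ · (6,7)@ 2/2 ✓
Unsatisfied: (1,1), (1,2), (1,6), (1,7), (4,3), (4,4), (5,1), (5,2), (5,5), (6,5), (6,6) — 11 in total.

11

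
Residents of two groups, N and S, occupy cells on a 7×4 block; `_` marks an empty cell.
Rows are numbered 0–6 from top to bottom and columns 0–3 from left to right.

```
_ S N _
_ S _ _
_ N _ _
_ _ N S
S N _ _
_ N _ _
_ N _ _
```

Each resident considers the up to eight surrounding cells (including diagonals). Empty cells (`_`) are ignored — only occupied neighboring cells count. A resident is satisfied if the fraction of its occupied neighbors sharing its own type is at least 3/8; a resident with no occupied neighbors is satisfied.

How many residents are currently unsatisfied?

(0,1)S 1/2 ok
(0,2)N 0/2 unhappy
(1,1)S 1/3 unhappy
(2,1)N 1/2 ok
(3,2)N 2/3 ok
(3,3)S 0/1 unhappy
(4,0)S 0/2 unhappy
(4,1)N 2/3 ok
(5,1)N 2/3 ok
(6,1)N 1/1 ok
Unsatisfied: (0,2), (1,1), (3,3), (4,0) — 4 in total.

4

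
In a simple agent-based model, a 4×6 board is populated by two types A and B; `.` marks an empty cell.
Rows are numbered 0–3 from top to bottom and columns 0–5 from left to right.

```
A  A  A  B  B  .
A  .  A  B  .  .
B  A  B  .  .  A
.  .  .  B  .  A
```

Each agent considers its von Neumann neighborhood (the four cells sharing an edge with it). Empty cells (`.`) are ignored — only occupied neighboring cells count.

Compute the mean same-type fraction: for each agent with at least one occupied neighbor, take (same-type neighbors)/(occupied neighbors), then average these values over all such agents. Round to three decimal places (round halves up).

Row 0: (0,0)A 2/2 · (0,1)A 2/2 · (0,2)A 2/3 · (0,3)B 2/3 · (0,4)B 1/1
Row 1: (1,0)A 1/2 · (1,2)A 1/3 · (1,3)B 1/2
Row 2: (2,0)B 0/2 · (2,1)A 0/2 · (2,2)B 0/2 · (2,5)A 1/1
Row 3: (3,3)B — no occupied neighbors · (3,5)A 1/1
Sum over 13 agents: 2/2 + 2/2 + 2/3 + 2/3 + 1/1 + 1/2 + 1/3 + 1/2 + 0/2 + 0/2 + 0/2 + 1/1 + 1/1 = 23/3; mean = 23/3 ÷ 13 = 23/39 = 0.589743… → 0.590.

0.590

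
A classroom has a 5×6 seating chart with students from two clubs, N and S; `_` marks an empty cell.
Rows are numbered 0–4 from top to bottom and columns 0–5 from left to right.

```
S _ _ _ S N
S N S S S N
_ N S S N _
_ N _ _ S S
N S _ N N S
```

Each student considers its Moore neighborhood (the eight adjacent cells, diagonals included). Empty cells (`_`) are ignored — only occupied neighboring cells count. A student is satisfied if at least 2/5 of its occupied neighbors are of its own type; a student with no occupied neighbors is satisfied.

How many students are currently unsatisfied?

(0,0)S 1/2 ✓
(0,4)S 2/4 ✓
(0,5)N 1/3 ✗
(1,0)S 1/3 ✗
(1,1)N 1/5 ✗
(1,2)S 3/5 ✓
(1,3)S 5/6 ✓
(1,4)S 3/6 ✓
(1,5)N 2/4 ✓
(2,1)N 2/5 ✓
(2,2)S 3/6 ✓
(2,3)S 5/6 ✓
(2,4)N 1/6 ✗
(3,1)N 2/4 ✓
(3,4)S 3/6 ✓
(3,5)S 2/4 ✓
(4,0)N 1/2 ✓
(4,1)S 0/2 ✗
(4,3)N 1/2 ✓
(4,4)N 1/4 ✗
(4,5)S 2/3 ✓
Unsatisfied: (0,5), (1,0), (1,1), (2,4), (4,1), (4,4) — 6 in total.

6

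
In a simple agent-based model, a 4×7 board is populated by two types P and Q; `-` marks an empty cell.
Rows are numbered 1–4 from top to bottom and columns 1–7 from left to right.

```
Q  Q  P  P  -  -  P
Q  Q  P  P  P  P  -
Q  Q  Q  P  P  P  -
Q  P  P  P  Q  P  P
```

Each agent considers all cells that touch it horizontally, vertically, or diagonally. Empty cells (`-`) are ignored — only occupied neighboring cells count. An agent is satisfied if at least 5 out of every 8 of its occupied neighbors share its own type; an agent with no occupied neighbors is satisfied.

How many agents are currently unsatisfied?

(1,1)Q 3/3 ok
(1,2)Q 3/5 unhappy
(1,3)P 3/5 unhappy
(1,4)P 4/4 ok
(1,7)P 1/1 ok
(2,1)Q 5/5 ok
(2,2)Q 6/8 ok
(2,3)P 4/8 unhappy
(2,4)P 6/7 ok
(2,5)P 6/6 ok
(2,6)P 4/4 ok
(3,1)Q 4/5 ok
(3,2)Q 5/8 ok
(3,3)Q 2/8 unhappy
(3,4)P 6/8 ok
(3,5)P 7/8 ok
(3,6)P 5/6 ok
(4,1)Q 2/3 ok
(4,2)P 1/5 unhappy
(4,3)P 3/5 unhappy
(4,4)P 3/5 unhappy
(4,5)Q 0/5 unhappy
(4,6)P 3/4 ok
(4,7)P 2/2 ok
Unsatisfied: (1,2), (1,3), (2,3), (3,3), (4,2), (4,3), (4,4), (4,5) — 8 in total.

8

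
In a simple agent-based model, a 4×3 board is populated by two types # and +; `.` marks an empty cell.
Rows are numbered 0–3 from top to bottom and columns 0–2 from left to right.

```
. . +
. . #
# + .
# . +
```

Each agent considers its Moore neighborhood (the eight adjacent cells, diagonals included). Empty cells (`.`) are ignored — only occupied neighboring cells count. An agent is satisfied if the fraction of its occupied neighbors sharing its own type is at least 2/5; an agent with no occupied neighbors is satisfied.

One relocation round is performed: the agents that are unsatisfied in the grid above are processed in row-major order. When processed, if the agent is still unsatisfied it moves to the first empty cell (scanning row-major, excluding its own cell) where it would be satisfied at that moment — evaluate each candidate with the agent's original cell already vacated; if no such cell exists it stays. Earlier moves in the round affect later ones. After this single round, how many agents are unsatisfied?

Initially unsatisfied (in order): (0,2), (1,2), (2,1).
  (0,2) → (0,0).
  (1,2) → (0,2).
  (2,1) → (0,1).
Resulting grid:
+ + #
. . .
# . .
# . +
Unsatisfied now: (0,2).

1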